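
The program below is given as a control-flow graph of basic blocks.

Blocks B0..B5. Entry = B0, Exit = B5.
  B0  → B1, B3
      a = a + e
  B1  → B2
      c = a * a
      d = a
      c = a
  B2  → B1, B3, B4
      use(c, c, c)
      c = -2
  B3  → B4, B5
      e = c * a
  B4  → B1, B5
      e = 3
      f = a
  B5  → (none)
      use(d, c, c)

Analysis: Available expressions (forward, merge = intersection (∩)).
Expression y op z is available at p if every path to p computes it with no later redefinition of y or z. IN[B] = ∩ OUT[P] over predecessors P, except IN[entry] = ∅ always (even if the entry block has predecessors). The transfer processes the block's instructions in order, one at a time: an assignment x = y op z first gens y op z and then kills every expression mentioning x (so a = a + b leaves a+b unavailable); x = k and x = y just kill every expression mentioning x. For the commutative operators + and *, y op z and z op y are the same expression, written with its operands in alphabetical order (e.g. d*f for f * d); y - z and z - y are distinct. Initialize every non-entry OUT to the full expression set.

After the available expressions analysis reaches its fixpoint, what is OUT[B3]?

Answer: {a*c}

Trace:
Per-block solution:
  B0: | IN={} | OUT={}
  B1: | IN={} | OUT={a*a}
  B2: | IN={a*a} | OUT={a*a}
  B3: | IN={} | OUT={a*c}
  B4: | IN={} | OUT={}
  B5: | IN={} | OUT={}

Merge at B3: IN[B3] = OUT[B0] ∩ OUT[B2] = {}
Applying B3's transfer function to that IN value gives OUT[B3] (row B3 above).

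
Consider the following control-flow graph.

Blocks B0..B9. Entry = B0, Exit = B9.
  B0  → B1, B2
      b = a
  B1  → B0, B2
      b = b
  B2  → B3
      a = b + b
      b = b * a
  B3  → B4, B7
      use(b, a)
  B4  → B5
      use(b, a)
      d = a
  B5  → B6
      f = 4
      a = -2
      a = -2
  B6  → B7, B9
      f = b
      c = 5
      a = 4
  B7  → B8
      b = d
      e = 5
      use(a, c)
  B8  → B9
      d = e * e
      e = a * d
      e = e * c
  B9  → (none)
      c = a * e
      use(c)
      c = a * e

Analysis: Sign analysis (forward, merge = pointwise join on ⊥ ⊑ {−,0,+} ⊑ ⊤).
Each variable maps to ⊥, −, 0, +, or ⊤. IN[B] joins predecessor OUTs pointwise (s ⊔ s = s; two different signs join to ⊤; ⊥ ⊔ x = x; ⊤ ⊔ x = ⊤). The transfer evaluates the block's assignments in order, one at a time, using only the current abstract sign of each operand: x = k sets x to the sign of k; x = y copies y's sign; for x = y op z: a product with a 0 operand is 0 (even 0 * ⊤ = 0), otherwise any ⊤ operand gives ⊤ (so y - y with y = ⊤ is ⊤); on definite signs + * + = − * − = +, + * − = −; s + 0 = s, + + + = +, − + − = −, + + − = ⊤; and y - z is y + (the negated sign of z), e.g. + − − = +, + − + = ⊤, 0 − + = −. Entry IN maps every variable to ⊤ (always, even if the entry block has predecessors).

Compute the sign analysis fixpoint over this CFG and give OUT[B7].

Per-block solution:
  B0:   IN=(all ⊤)   OUT=(all ⊤)
  B1:   IN=(all ⊤)   OUT=(all ⊤)
  B2:   IN=(all ⊤)   OUT=(all ⊤)
  B3:   IN=(all ⊤)   OUT=(all ⊤)
  B4:   IN=(all ⊤)   OUT=(all ⊤)
  B5:   IN=(all ⊤)   OUT={a:-, f:+; rest ⊤}
  B6:   IN={a:-, f:+; rest ⊤}   OUT={a:+, c:+; rest ⊤}
  B7:   IN=(all ⊤)   OUT={e:+; rest ⊤}
  B8:   IN={e:+; rest ⊤}   OUT={d:+; rest ⊤}
  B9:   IN=(all ⊤)   OUT=(all ⊤)

Merge at B7: IN[B7] = OUT[B3] ⊔ OUT[B6] = {a: ⊤, b: ⊤, c: ⊤, d: ⊤, e: ⊤, f: ⊤}
Applying B7's transfer function to that IN value gives OUT[B7] (row B7 above).

Answer: {a: ⊤, b: ⊤, c: ⊤, d: ⊤, e: +, f: ⊤}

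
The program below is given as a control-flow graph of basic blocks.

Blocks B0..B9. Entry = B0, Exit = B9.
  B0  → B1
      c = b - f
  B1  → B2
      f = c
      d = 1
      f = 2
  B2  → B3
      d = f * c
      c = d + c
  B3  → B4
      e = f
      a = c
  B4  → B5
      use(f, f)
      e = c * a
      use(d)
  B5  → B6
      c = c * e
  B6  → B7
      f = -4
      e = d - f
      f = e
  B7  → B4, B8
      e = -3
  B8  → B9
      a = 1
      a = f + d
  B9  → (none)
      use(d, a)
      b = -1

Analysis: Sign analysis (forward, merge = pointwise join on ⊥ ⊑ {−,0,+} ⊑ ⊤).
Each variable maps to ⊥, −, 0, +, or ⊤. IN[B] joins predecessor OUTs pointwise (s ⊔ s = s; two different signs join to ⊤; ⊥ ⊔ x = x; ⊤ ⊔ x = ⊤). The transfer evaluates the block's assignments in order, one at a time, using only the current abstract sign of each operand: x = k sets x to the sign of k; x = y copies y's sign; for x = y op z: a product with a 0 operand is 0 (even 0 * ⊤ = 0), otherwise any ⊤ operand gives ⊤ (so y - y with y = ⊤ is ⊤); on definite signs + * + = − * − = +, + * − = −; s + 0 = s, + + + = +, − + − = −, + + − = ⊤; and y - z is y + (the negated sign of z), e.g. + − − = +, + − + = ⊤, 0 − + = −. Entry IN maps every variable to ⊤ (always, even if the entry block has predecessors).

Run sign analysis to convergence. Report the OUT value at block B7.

Per-block solution:
  B0:   IN=(all ⊤)   OUT=(all ⊤)
  B1:   IN=(all ⊤)   OUT={d:+, f:+; rest ⊤}
  B2:   IN={d:+, f:+; rest ⊤}   OUT={f:+; rest ⊤}
  B3:   IN={f:+; rest ⊤}   OUT={e:+, f:+; rest ⊤}
  B4:   IN=(all ⊤)   OUT=(all ⊤)
  B5:   IN=(all ⊤)   OUT=(all ⊤)
  B6:   IN=(all ⊤)   OUT=(all ⊤)
  B7:   IN=(all ⊤)   OUT={e:-; rest ⊤}
  B8:   IN={e:-; rest ⊤}   OUT={e:-; rest ⊤}
  B9:   IN={e:-; rest ⊤}   OUT={b:-, e:-; rest ⊤}

Merge at B7: IN[B7] = OUT[B6] = {a: ⊤, b: ⊤, c: ⊤, d: ⊤, e: ⊤, f: ⊤}
Applying B7's transfer function to that IN value gives OUT[B7] (row B7 above).

Answer: {a: ⊤, b: ⊤, c: ⊤, d: ⊤, e: -, f: ⊤}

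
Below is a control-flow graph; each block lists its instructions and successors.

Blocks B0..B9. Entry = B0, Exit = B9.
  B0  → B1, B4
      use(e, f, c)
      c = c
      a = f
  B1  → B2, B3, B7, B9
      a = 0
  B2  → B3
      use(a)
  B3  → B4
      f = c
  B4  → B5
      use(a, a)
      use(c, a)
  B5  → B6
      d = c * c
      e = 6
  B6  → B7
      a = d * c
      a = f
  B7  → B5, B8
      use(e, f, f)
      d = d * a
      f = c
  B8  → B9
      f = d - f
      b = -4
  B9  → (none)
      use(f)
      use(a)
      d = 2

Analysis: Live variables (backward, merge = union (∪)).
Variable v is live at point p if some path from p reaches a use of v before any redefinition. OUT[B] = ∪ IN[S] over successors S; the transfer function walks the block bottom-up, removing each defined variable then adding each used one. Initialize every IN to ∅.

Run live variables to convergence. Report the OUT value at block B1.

Per-block solution:
  B0: | IN={c, d, e, f} | OUT={a, c, d, e, f}
  B1: | IN={c, d, e, f} | OUT={a, c, d, e, f}
  B2: | IN={a, c} | OUT={a, c}
  B3: | IN={a, c} | OUT={a, c, f}
  B4: | IN={a, c, f} | OUT={c, f}
  B5: | IN={c, f} | OUT={c, d, e, f}
  B6: | IN={c, d, e, f} | OUT={a, c, d, e, f}
  B7: | IN={a, c, d, e, f} | OUT={a, c, d, f}
  B8: | IN={a, d, f} | OUT={a, f}
  B9: | IN={a, f} | OUT={}

Merge at B1: OUT[B1] = IN[B2] ⊔ IN[B3] ⊔ IN[B7] ⊔ IN[B9] = {a, c, d, e, f}

Answer: {a, c, d, e, f}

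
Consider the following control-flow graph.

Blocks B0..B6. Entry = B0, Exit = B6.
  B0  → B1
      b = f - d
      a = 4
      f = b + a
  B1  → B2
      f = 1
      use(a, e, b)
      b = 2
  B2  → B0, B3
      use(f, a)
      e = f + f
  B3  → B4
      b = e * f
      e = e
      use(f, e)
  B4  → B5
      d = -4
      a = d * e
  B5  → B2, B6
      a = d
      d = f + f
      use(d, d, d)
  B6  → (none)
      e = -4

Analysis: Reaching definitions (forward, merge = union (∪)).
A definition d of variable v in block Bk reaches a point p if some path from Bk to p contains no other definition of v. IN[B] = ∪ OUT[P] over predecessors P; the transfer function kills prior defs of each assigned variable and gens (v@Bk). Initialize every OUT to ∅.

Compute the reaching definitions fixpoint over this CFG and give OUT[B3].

Fixpoint table:
  B0:   IN={a@B0, a@B5, b@B1, b@B3, d@B5, e@B2, f@B1}   OUT={a@B0, b@B0, d@B5, e@B2, f@B0}
  B1:   IN={a@B0, b@B0, d@B5, e@B2, f@B0}   OUT={a@B0, b@B1, d@B5, e@B2, f@B1}
  B2:   IN={a@B0, a@B5, b@B1, b@B3, d@B5, e@B2, e@B3, f@B1}   OUT={a@B0, a@B5, b@B1, b@B3, d@B5, e@B2, f@B1}
  B3:   IN={a@B0, a@B5, b@B1, b@B3, d@B5, e@B2, f@B1}   OUT={a@B0, a@B5, b@B3, d@B5, e@B3, f@B1}
  B4:   IN={a@B0, a@B5, b@B3, d@B5, e@B3, f@B1}   OUT={a@B4, b@B3, d@B4, e@B3, f@B1}
  B5:   IN={a@B4, b@B3, d@B4, e@B3, f@B1}   OUT={a@B5, b@B3, d@B5, e@B3, f@B1}
  B6:   IN={a@B5, b@B3, d@B5, e@B3, f@B1}   OUT={a@B5, b@B3, d@B5, e@B6, f@B1}

Merge at B3: IN[B3] = OUT[B2] = {a@B0, a@B5, b@B1, b@B3, d@B5, e@B2, f@B1}
Applying B3's transfer function to that IN value gives OUT[B3] (row B3 above).

Answer: {a@B0, a@B5, b@B3, d@B5, e@B3, f@B1}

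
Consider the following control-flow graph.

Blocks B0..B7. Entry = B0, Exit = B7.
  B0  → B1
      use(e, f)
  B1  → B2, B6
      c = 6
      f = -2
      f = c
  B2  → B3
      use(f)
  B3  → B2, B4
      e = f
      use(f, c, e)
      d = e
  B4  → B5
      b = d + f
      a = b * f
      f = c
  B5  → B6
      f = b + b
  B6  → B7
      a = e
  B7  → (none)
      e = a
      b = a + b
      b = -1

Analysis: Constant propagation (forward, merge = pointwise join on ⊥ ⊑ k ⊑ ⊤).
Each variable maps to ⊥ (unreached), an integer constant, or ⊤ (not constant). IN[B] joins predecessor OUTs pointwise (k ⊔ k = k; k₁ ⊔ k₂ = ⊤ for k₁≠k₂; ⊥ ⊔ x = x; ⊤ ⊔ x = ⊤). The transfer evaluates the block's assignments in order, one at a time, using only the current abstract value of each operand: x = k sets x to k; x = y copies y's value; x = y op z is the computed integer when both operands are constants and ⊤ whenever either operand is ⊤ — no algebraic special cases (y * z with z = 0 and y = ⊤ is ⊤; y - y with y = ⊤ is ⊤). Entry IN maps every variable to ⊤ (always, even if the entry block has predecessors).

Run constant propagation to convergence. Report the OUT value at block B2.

Answer: {a: ⊤, b: ⊤, c: 6, d: ⊤, e: ⊤, f: 6}

Derivation:
Converged values:
  B0: | IN=(all ⊤) | OUT=(all ⊤)
  B1: | IN=(all ⊤) | OUT={c:6, f:6; rest ⊤}
  B2: | IN={c:6, f:6; rest ⊤} | OUT={c:6, f:6; rest ⊤}
  B3: | IN={c:6, f:6; rest ⊤} | OUT={c:6, d:6, e:6, f:6; rest ⊤}
  B4: | IN={c:6, d:6, e:6, f:6; rest ⊤} | OUT={a:72, b:12, c:6, d:6, e:6, f:6; rest ⊤}
  B5: | IN={a:72, b:12, c:6, d:6, e:6, f:6; rest ⊤} | OUT={a:72, b:12, c:6, d:6, e:6, f:24; rest ⊤}
  B6: | IN={c:6; rest ⊤} | OUT={c:6; rest ⊤}
  B7: | IN={c:6; rest ⊤} | OUT={b:-1, c:6; rest ⊤}

Merge at B2: IN[B2] = OUT[B1] ⊔ OUT[B3] = {a: ⊤, b: ⊤, c: 6, d: ⊤, e: ⊤, f: 6}
Applying B2's transfer function to that IN value gives OUT[B2] (row B2 above).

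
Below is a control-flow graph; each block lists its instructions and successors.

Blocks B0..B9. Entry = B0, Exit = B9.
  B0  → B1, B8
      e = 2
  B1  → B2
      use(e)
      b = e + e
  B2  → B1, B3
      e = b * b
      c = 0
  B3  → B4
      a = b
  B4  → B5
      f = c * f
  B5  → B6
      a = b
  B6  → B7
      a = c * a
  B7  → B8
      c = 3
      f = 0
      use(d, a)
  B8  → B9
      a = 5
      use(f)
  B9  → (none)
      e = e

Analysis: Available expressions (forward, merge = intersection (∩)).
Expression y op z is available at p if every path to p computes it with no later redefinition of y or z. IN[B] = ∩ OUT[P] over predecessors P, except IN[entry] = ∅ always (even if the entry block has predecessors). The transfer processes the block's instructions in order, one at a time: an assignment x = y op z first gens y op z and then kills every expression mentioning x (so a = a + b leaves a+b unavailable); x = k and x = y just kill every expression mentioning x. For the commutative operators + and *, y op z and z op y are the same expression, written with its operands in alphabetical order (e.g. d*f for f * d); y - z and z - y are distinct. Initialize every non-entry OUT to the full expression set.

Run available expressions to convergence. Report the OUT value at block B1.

Answer: {e+e}

Working:
Per-block solution:
  B0:   IN={}   OUT={}
  B1:   IN={}   OUT={e+e}
  B2:   IN={e+e}   OUT={b*b}
  B3:   IN={b*b}   OUT={b*b}
  B4:   IN={b*b}   OUT={b*b}
  B5:   IN={b*b}   OUT={b*b}
  B6:   IN={b*b}   OUT={b*b}
  B7:   IN={b*b}   OUT={b*b}
  B8:   IN={}   OUT={}
  B9:   IN={}   OUT={}

Merge at B1: IN[B1] = OUT[B0] ∩ OUT[B2] = {}
Applying B1's transfer function to that IN value gives OUT[B1] (row B1 above).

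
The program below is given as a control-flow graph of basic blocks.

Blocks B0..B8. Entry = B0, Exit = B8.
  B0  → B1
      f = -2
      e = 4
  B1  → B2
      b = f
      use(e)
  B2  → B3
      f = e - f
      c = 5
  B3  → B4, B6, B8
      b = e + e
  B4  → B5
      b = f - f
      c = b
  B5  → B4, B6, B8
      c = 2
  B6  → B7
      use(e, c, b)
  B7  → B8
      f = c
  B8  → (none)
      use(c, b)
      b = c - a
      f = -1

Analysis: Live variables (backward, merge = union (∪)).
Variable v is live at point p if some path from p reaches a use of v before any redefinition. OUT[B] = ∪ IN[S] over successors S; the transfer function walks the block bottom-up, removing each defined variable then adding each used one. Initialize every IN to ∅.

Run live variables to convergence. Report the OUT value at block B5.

Per-block solution:
  B0: | IN={a} | OUT={a, e, f}
  B1: | IN={a, e, f} | OUT={a, e, f}
  B2: | IN={a, e, f} | OUT={a, c, e, f}
  B3: | IN={a, c, e, f} | OUT={a, b, c, e, f}
  B4: | IN={a, e, f} | OUT={a, b, e, f}
  B5: | IN={a, b, e, f} | OUT={a, b, c, e, f}
  B6: | IN={a, b, c, e} | OUT={a, b, c}
  B7: | IN={a, b, c} | OUT={a, b, c}
  B8: | IN={a, b, c} | OUT={}

Merge at B5: OUT[B5] = IN[B4] ⊔ IN[B6] ⊔ IN[B8] = {a, b, c, e, f}

Answer: {a, b, c, e, f}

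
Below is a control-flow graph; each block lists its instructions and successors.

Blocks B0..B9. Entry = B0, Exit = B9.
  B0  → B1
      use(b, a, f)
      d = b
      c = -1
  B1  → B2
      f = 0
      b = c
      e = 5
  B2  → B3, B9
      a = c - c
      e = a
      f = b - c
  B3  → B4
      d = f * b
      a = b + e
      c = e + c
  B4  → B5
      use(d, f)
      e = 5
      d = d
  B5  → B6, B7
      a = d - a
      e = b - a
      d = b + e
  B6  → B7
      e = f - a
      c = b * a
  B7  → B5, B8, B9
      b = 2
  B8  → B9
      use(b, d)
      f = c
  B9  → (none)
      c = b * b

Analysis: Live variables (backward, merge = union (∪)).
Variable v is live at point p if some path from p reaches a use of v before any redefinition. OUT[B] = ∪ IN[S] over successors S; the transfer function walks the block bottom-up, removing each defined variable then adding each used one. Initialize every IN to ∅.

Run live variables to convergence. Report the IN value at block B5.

Fixpoint table:
  B0:  IN={a, b, f}  OUT={c}
  B1:  IN={c}  OUT={b, c}
  B2:  IN={b, c}  OUT={b, c, e, f}
  B3:  IN={b, c, e, f}  OUT={a, b, c, d, f}
  B4:  IN={a, b, c, d, f}  OUT={a, b, c, d, f}
  B5:  IN={a, b, c, d, f}  OUT={a, b, c, d, f}
  B6:  IN={a, b, d, f}  OUT={a, c, d, f}
  B7:  IN={a, c, d, f}  OUT={a, b, c, d, f}
  B8:  IN={b, c, d}  OUT={b}
  B9:  IN={b}  OUT={}

Merge at B5: OUT[B5] = IN[B6] ⊔ IN[B7] = {a, b, c, d, f}
Applying B5's transfer function to that OUT value gives IN[B5] (row B5 above).

Answer: {a, b, c, d, f}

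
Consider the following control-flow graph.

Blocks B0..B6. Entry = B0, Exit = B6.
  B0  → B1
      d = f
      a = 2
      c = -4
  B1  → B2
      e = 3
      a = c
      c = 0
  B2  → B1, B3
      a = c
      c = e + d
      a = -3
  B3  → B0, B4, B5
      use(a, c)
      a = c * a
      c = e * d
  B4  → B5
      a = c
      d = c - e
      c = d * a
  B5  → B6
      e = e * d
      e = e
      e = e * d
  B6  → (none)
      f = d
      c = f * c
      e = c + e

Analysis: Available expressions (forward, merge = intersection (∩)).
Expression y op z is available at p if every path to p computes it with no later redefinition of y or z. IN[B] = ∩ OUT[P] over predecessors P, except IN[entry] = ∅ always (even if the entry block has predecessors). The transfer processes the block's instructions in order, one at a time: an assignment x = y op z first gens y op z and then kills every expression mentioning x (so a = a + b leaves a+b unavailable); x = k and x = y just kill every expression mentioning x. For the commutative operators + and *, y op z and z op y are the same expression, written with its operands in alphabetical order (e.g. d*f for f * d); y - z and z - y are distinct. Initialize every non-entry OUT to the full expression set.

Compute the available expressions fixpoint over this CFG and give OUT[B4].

Answer: {a*d}

Trace:
Fixpoint table:
  B0:   IN={}   OUT={}
  B1:   IN={}   OUT={}
  B2:   IN={}   OUT={d+e}
  B3:   IN={d+e}   OUT={d*e, d+e}
  B4:   IN={d*e, d+e}   OUT={a*d}
  B5:   IN={}   OUT={}
  B6:   IN={}   OUT={}

Merge at B4: IN[B4] = OUT[B3] = {d*e, d+e}
Applying B4's transfer function to that IN value gives OUT[B4] (row B4 above).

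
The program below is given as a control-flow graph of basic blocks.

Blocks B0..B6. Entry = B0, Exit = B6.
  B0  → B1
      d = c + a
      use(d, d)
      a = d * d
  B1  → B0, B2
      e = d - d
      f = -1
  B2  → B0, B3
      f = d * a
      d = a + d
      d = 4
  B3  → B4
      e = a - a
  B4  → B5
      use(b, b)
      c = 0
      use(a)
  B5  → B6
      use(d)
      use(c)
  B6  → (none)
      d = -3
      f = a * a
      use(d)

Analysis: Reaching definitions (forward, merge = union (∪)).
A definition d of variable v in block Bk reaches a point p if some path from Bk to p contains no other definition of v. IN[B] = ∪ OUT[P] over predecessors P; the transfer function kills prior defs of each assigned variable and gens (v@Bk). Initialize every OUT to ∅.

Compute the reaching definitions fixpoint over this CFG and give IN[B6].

Fixpoint table:
  B0:   IN={a@B0, d@B0, d@B2, e@B1, f@B1, f@B2}   OUT={a@B0, d@B0, e@B1, f@B1, f@B2}
  B1:   IN={a@B0, d@B0, e@B1, f@B1, f@B2}   OUT={a@B0, d@B0, e@B1, f@B1}
  B2:   IN={a@B0, d@B0, e@B1, f@B1}   OUT={a@B0, d@B2, e@B1, f@B2}
  B3:   IN={a@B0, d@B2, e@B1, f@B2}   OUT={a@B0, d@B2, e@B3, f@B2}
  B4:   IN={a@B0, d@B2, e@B3, f@B2}   OUT={a@B0, c@B4, d@B2, e@B3, f@B2}
  B5:   IN={a@B0, c@B4, d@B2, e@B3, f@B2}   OUT={a@B0, c@B4, d@B2, e@B3, f@B2}
  B6:   IN={a@B0, c@B4, d@B2, e@B3, f@B2}   OUT={a@B0, c@B4, d@B6, e@B3, f@B6}

Merge at B6: IN[B6] = OUT[B5] = {a@B0, c@B4, d@B2, e@B3, f@B2}

Answer: {a@B0, c@B4, d@B2, e@B3, f@B2}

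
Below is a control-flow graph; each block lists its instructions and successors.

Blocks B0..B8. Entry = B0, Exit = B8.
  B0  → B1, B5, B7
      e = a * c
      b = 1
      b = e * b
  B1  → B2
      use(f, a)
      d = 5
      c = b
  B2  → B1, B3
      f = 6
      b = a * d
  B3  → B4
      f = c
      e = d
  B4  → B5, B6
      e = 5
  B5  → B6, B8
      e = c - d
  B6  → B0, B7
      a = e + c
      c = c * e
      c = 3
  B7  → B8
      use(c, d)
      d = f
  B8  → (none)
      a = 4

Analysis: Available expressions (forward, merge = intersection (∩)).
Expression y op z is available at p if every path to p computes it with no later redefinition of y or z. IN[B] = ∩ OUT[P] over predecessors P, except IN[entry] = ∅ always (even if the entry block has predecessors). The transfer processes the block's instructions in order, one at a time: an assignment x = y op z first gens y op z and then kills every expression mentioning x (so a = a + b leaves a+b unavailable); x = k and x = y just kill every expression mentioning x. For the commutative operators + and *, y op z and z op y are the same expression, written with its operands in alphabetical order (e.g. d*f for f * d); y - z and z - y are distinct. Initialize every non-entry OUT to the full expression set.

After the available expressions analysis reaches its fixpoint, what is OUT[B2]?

Answer: {a*d}

Derivation:
Per-block solution:
  B0:  IN={}  OUT={a*c}
  B1:  IN={}  OUT={}
  B2:  IN={}  OUT={a*d}
  B3:  IN={a*d}  OUT={a*d}
  B4:  IN={a*d}  OUT={a*d}
  B5:  IN={}  OUT={c-d}
  B6:  IN={}  OUT={}
  B7:  IN={}  OUT={}
  B8:  IN={}  OUT={}

Merge at B2: IN[B2] = OUT[B1] = {}
Applying B2's transfer function to that IN value gives OUT[B2] (row B2 above).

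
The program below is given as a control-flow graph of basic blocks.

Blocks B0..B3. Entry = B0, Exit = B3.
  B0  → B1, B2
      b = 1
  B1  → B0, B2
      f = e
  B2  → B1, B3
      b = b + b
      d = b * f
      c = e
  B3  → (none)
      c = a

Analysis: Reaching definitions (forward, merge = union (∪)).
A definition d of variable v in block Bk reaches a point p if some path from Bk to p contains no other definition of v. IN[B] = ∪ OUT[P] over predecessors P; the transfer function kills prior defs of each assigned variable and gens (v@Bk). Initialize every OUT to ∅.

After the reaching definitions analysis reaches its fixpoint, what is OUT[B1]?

Answer: {b@B0, b@B2, c@B2, d@B2, f@B1}

Trace:
Converged values:
  B0: | IN={b@B0, b@B2, c@B2, d@B2, f@B1} | OUT={b@B0, c@B2, d@B2, f@B1}
  B1: | IN={b@B0, b@B2, c@B2, d@B2, f@B1} | OUT={b@B0, b@B2, c@B2, d@B2, f@B1}
  B2: | IN={b@B0, b@B2, c@B2, d@B2, f@B1} | OUT={b@B2, c@B2, d@B2, f@B1}
  B3: | IN={b@B2, c@B2, d@B2, f@B1} | OUT={b@B2, c@B3, d@B2, f@B1}

Merge at B1: IN[B1] = OUT[B0] ⊔ OUT[B2] = {b@B0, b@B2, c@B2, d@B2, f@B1}
Applying B1's transfer function to that IN value gives OUT[B1] (row B1 above).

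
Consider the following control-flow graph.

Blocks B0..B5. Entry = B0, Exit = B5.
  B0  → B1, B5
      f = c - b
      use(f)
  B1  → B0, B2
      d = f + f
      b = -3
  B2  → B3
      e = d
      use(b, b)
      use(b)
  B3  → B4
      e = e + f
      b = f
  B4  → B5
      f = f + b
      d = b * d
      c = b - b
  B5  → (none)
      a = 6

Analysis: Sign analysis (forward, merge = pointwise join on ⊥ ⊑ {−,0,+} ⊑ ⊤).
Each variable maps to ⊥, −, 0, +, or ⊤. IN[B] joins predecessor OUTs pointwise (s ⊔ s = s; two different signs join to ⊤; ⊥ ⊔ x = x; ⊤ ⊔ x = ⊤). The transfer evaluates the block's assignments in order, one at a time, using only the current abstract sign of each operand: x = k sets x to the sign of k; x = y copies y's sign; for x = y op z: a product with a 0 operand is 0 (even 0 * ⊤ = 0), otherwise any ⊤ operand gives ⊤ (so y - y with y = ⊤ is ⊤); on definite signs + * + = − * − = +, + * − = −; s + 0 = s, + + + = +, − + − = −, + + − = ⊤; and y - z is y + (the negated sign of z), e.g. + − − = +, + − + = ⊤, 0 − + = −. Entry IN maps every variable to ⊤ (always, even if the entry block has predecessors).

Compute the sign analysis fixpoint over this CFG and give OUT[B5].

Per-block solution:
  B0:   IN=(all ⊤)   OUT=(all ⊤)
  B1:   IN=(all ⊤)   OUT={b:-; rest ⊤}
  B2:   IN={b:-; rest ⊤}   OUT={b:-; rest ⊤}
  B3:   IN={b:-; rest ⊤}   OUT=(all ⊤)
  B4:   IN=(all ⊤)   OUT=(all ⊤)
  B5:   IN=(all ⊤)   OUT={a:+; rest ⊤}

Merge at B5: IN[B5] = OUT[B0] ⊔ OUT[B4] = {a: ⊤, b: ⊤, c: ⊤, d: ⊤, e: ⊤, f: ⊤}
Applying B5's transfer function to that IN value gives OUT[B5] (row B5 above).

Answer: {a: +, b: ⊤, c: ⊤, d: ⊤, e: ⊤, f: ⊤}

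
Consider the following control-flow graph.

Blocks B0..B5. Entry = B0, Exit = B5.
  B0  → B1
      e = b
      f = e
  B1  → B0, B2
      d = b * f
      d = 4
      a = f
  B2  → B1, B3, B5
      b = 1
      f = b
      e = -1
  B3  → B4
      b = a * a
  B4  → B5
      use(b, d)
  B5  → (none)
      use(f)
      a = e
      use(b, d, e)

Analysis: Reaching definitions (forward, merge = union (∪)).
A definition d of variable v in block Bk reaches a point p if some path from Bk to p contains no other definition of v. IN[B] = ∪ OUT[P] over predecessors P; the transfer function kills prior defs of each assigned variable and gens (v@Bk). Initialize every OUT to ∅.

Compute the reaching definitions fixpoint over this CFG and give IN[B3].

Answer: {a@B1, b@B2, d@B1, e@B2, f@B2}

Trace:
Fixpoint table:
  B0:  IN={a@B1, b@B2, d@B1, e@B0, e@B2, f@B0, f@B2}  OUT={a@B1, b@B2, d@B1, e@B0, f@B0}
  B1:  IN={a@B1, b@B2, d@B1, e@B0, e@B2, f@B0, f@B2}  OUT={a@B1, b@B2, d@B1, e@B0, e@B2, f@B0, f@B2}
  B2:  IN={a@B1, b@B2, d@B1, e@B0, e@B2, f@B0, f@B2}  OUT={a@B1, b@B2, d@B1, e@B2, f@B2}
  B3:  IN={a@B1, b@B2, d@B1, e@B2, f@B2}  OUT={a@B1, b@B3, d@B1, e@B2, f@B2}
  B4:  IN={a@B1, b@B3, d@B1, e@B2, f@B2}  OUT={a@B1, b@B3, d@B1, e@B2, f@B2}
  B5:  IN={a@B1, b@B2, b@B3, d@B1, e@B2, f@B2}  OUT={a@B5, b@B2, b@B3, d@B1, e@B2, f@B2}

Merge at B3: IN[B3] = OUT[B2] = {a@B1, b@B2, d@B1, e@B2, f@B2}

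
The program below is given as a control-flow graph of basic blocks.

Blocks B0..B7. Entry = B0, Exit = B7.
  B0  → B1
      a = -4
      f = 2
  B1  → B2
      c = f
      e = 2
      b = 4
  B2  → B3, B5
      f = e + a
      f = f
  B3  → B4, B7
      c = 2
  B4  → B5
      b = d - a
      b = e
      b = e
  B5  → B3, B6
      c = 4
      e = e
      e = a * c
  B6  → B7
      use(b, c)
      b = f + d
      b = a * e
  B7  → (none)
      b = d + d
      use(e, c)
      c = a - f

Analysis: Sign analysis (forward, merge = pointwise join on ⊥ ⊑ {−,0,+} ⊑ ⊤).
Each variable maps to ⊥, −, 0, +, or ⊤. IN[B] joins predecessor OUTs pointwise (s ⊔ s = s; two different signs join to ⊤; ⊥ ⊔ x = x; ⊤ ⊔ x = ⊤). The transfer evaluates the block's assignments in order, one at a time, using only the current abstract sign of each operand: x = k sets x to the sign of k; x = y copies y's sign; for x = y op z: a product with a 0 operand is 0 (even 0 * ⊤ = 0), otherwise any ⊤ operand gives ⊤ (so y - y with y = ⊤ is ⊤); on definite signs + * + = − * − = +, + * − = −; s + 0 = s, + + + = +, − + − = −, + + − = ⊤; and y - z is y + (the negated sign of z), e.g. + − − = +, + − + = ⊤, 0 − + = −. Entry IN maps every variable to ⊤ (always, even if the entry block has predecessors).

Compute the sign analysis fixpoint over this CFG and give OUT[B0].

Per-block solution:
  B0:   IN=(all ⊤)   OUT={a:-, f:+; rest ⊤}
  B1:   IN={a:-, f:+; rest ⊤}   OUT={a:-, b:+, c:+, e:+, f:+; rest ⊤}
  B2:   IN={a:-, b:+, c:+, e:+, f:+; rest ⊤}   OUT={a:-, b:+, c:+, e:+; rest ⊤}
  B3:   IN={a:-, c:+; rest ⊤}   OUT={a:-, c:+; rest ⊤}
  B4:   IN={a:-, c:+; rest ⊤}   OUT={a:-, c:+; rest ⊤}
  B5:   IN={a:-, c:+; rest ⊤}   OUT={a:-, c:+, e:-; rest ⊤}
  B6:   IN={a:-, c:+, e:-; rest ⊤}   OUT={a:-, b:+, c:+, e:-; rest ⊤}
  B7:   IN={a:-, c:+; rest ⊤}   OUT={a:-; rest ⊤}

B0 is the boundary node: IN[B0] = {a: ⊤, b: ⊤, c: ⊤, d: ⊤, e: ⊤, f: ⊤}
Applying B0's transfer function to that IN value gives OUT[B0] (row B0 above).

Answer: {a: -, b: ⊤, c: ⊤, d: ⊤, e: ⊤, f: +}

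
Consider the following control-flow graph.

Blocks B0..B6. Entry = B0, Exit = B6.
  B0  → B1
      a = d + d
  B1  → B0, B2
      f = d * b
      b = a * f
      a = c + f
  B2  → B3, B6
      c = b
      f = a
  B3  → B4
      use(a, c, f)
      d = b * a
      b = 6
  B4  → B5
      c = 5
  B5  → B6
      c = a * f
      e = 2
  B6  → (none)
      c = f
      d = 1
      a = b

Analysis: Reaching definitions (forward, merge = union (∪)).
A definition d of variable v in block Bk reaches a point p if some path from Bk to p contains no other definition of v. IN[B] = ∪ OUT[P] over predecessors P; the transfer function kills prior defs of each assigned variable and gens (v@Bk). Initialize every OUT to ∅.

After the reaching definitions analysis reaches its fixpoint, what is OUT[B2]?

Fixpoint table:
  B0:   IN={a@B1, b@B1, f@B1}   OUT={a@B0, b@B1, f@B1}
  B1:   IN={a@B0, b@B1, f@B1}   OUT={a@B1, b@B1, f@B1}
  B2:   IN={a@B1, b@B1, f@B1}   OUT={a@B1, b@B1, c@B2, f@B2}
  B3:   IN={a@B1, b@B1, c@B2, f@B2}   OUT={a@B1, b@B3, c@B2, d@B3, f@B2}
  B4:   IN={a@B1, b@B3, c@B2, d@B3, f@B2}   OUT={a@B1, b@B3, c@B4, d@B3, f@B2}
  B5:   IN={a@B1, b@B3, c@B4, d@B3, f@B2}   OUT={a@B1, b@B3, c@B5, d@B3, e@B5, f@B2}
  B6:   IN={a@B1, b@B1, b@B3, c@B2, c@B5, d@B3, e@B5, f@B2}   OUT={a@B6, b@B1, b@B3, c@B6, d@B6, e@B5, f@B2}

Merge at B2: IN[B2] = OUT[B1] = {a@B1, b@B1, f@B1}
Applying B2's transfer function to that IN value gives OUT[B2] (row B2 above).

Answer: {a@B1, b@B1, c@B2, f@B2}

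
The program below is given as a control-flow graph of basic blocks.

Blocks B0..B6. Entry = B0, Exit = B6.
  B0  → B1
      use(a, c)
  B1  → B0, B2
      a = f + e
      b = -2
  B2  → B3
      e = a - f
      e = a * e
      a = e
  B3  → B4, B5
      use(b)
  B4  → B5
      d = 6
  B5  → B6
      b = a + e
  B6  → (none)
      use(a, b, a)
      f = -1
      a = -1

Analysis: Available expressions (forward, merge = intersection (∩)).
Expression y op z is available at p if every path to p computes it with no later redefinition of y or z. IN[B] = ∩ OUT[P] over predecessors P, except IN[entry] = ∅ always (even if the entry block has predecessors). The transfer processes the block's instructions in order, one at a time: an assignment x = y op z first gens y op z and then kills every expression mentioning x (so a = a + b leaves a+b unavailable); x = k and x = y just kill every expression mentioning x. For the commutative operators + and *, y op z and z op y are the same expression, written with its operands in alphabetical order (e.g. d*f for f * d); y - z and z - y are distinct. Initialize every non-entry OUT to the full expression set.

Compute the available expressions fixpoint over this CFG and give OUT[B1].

Fixpoint table:
  B0: | IN={} | OUT={}
  B1: | IN={} | OUT={e+f}
  B2: | IN={e+f} | OUT={}
  B3: | IN={} | OUT={}
  B4: | IN={} | OUT={}
  B5: | IN={} | OUT={a+e}
  B6: | IN={a+e} | OUT={}

Merge at B1: IN[B1] = OUT[B0] = {}
Applying B1's transfer function to that IN value gives OUT[B1] (row B1 above).

Answer: {e+f}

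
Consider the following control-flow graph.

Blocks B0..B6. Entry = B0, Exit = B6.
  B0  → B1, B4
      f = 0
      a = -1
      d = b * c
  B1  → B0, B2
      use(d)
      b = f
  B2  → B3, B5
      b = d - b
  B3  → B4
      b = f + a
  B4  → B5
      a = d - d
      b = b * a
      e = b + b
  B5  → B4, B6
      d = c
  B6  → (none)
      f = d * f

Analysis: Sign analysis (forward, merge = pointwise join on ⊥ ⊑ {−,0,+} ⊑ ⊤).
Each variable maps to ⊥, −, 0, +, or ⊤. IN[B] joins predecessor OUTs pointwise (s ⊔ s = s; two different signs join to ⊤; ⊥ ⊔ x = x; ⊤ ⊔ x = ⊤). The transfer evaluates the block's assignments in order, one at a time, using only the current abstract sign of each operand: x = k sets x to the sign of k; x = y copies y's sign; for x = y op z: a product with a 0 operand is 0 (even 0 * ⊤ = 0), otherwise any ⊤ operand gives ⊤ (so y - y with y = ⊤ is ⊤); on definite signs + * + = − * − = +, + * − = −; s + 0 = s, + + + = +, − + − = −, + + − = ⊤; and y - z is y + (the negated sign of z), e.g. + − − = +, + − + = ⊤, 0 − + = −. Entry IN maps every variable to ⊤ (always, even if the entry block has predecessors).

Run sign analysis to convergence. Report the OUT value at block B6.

Answer: {a: ⊤, b: ⊤, c: ⊤, d: ⊤, e: ⊤, f: 0}

Trace:
Fixpoint table:
  B0:  IN=(all ⊤)  OUT={a:-, f:0; rest ⊤}
  B1:  IN={a:-, f:0; rest ⊤}  OUT={a:-, b:0, f:0; rest ⊤}
  B2:  IN={a:-, b:0, f:0; rest ⊤}  OUT={a:-, f:0; rest ⊤}
  B3:  IN={a:-, f:0; rest ⊤}  OUT={a:-, b:-, f:0; rest ⊤}
  B4:  IN={f:0; rest ⊤}  OUT={f:0; rest ⊤}
  B5:  IN={f:0; rest ⊤}  OUT={f:0; rest ⊤}
  B6:  IN={f:0; rest ⊤}  OUT={f:0; rest ⊤}

Merge at B6: IN[B6] = OUT[B5] = {a: ⊤, b: ⊤, c: ⊤, d: ⊤, e: ⊤, f: 0}
Applying B6's transfer function to that IN value gives OUT[B6] (row B6 above).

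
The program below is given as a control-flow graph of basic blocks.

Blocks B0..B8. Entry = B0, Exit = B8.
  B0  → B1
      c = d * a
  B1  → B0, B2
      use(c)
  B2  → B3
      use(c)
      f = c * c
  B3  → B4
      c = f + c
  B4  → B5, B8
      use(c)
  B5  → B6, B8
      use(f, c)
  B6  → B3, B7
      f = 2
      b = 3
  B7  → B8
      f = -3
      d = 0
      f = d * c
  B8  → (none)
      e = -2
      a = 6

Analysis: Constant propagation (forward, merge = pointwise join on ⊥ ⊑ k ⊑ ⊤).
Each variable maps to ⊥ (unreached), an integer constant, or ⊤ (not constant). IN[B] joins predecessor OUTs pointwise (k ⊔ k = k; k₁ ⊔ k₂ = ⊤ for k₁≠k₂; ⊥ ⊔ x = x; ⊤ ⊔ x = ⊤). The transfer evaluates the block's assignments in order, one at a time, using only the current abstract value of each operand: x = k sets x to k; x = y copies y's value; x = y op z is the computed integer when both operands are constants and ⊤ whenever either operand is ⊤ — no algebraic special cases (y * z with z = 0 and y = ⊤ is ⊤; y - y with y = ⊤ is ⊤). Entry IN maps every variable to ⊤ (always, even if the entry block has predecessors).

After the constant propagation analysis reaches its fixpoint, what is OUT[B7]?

Per-block solution:
  B0: | IN=(all ⊤) | OUT=(all ⊤)
  B1: | IN=(all ⊤) | OUT=(all ⊤)
  B2: | IN=(all ⊤) | OUT=(all ⊤)
  B3: | IN=(all ⊤) | OUT=(all ⊤)
  B4: | IN=(all ⊤) | OUT=(all ⊤)
  B5: | IN=(all ⊤) | OUT=(all ⊤)
  B6: | IN=(all ⊤) | OUT={b:3, f:2; rest ⊤}
  B7: | IN={b:3, f:2; rest ⊤} | OUT={b:3, d:0; rest ⊤}
  B8: | IN=(all ⊤) | OUT={a:6, e:-2; rest ⊤}

Merge at B7: IN[B7] = OUT[B6] = {a: ⊤, b: 3, c: ⊤, d: ⊤, e: ⊤, f: 2}
Applying B7's transfer function to that IN value gives OUT[B7] (row B7 above).

Answer: {a: ⊤, b: 3, c: ⊤, d: 0, e: ⊤, f: ⊤}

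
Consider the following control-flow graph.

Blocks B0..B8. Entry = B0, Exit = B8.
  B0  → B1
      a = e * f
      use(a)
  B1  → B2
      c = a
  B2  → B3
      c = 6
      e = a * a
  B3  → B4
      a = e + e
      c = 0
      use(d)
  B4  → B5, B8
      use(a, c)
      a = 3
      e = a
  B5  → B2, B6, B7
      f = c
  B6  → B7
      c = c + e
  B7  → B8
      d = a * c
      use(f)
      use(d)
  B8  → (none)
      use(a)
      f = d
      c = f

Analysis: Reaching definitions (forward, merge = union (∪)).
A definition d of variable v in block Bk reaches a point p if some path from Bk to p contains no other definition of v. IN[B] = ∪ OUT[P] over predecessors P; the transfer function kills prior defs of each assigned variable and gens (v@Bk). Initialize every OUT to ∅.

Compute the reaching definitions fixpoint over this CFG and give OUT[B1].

Answer: {a@B0, c@B1}

Working:
Fixpoint table:
  B0:  IN={}  OUT={a@B0}
  B1:  IN={a@B0}  OUT={a@B0, c@B1}
  B2:  IN={a@B0, a@B4, c@B1, c@B3, e@B4, f@B5}  OUT={a@B0, a@B4, c@B2, e@B2, f@B5}
  B3:  IN={a@B0, a@B4, c@B2, e@B2, f@B5}  OUT={a@B3, c@B3, e@B2, f@B5}
  B4:  IN={a@B3, c@B3, e@B2, f@B5}  OUT={a@B4, c@B3, e@B4, f@B5}
  B5:  IN={a@B4, c@B3, e@B4, f@B5}  OUT={a@B4, c@B3, e@B4, f@B5}
  B6:  IN={a@B4, c@B3, e@B4, f@B5}  OUT={a@B4, c@B6, e@B4, f@B5}
  B7:  IN={a@B4, c@B3, c@B6, e@B4, f@B5}  OUT={a@B4, c@B3, c@B6, d@B7, e@B4, f@B5}
  B8:  IN={a@B4, c@B3, c@B6, d@B7, e@B4, f@B5}  OUT={a@B4, c@B8, d@B7, e@B4, f@B8}

Merge at B1: IN[B1] = OUT[B0] = {a@B0}
Applying B1's transfer function to that IN value gives OUT[B1] (row B1 above).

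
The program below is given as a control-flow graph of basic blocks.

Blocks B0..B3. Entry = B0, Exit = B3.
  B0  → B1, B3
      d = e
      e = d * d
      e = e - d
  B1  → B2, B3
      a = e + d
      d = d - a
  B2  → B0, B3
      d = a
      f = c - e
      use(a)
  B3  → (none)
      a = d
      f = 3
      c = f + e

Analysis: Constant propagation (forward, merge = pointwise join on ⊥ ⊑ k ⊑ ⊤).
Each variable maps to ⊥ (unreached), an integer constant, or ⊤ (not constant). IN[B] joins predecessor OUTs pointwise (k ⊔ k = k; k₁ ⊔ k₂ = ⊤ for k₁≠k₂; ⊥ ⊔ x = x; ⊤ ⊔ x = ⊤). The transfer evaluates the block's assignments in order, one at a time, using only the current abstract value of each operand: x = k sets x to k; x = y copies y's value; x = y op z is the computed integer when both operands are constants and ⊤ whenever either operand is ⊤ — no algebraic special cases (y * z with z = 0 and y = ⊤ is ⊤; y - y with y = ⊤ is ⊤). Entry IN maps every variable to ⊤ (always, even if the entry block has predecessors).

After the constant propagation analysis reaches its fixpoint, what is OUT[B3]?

Per-block solution:
  B0:   IN=(all ⊤)   OUT=(all ⊤)
  B1:   IN=(all ⊤)   OUT=(all ⊤)
  B2:   IN=(all ⊤)   OUT=(all ⊤)
  B3:   IN=(all ⊤)   OUT={f:3; rest ⊤}

Merge at B3: IN[B3] = OUT[B0] ⊔ OUT[B1] ⊔ OUT[B2] = {a: ⊤, b: ⊤, c: ⊤, d: ⊤, e: ⊤, f: ⊤}
Applying B3's transfer function to that IN value gives OUT[B3] (row B3 above).

Answer: {a: ⊤, b: ⊤, c: ⊤, d: ⊤, e: ⊤, f: 3}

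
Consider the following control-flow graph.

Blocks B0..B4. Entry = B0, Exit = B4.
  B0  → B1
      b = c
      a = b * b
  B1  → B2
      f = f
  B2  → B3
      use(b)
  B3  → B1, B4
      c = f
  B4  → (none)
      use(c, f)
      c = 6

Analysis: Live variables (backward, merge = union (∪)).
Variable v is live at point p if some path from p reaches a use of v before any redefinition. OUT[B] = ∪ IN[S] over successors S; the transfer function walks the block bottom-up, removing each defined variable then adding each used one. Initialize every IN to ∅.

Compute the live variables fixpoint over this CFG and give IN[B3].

Per-block solution:
  B0: | IN={c, f} | OUT={b, f}
  B1: | IN={b, f} | OUT={b, f}
  B2: | IN={b, f} | OUT={b, f}
  B3: | IN={b, f} | OUT={b, c, f}
  B4: | IN={c, f} | OUT={}

Merge at B3: OUT[B3] = IN[B1] ⊔ IN[B4] = {b, c, f}
Applying B3's transfer function to that OUT value gives IN[B3] (row B3 above).

Answer: {b, f}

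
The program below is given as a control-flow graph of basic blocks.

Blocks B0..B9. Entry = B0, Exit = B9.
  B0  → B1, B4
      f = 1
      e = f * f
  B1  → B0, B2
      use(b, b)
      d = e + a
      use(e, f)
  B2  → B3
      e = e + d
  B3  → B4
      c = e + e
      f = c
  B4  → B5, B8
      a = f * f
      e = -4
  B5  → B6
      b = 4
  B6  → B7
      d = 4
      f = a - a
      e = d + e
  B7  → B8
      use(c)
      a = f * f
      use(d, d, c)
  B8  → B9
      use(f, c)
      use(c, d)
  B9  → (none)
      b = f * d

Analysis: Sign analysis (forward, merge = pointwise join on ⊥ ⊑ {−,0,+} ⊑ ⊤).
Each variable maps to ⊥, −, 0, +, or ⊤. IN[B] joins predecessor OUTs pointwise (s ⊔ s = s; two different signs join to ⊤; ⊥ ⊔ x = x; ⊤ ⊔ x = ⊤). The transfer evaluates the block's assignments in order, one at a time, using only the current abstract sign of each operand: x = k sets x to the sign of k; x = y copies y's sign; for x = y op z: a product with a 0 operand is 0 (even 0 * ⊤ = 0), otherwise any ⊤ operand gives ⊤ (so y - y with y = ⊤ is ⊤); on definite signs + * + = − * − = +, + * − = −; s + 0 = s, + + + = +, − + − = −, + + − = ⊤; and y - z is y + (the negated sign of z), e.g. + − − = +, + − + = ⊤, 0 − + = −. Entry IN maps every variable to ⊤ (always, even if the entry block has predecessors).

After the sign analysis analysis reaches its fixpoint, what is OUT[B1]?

Answer: {a: ⊤, b: ⊤, c: ⊤, d: ⊤, e: +, f: +}

Derivation:
Per-block solution:
  B0: | IN=(all ⊤) | OUT={e:+, f:+; rest ⊤}
  B1: | IN={e:+, f:+; rest ⊤} | OUT={e:+, f:+; rest ⊤}
  B2: | IN={e:+, f:+; rest ⊤} | OUT={f:+; rest ⊤}
  B3: | IN={f:+; rest ⊤} | OUT=(all ⊤)
  B4: | IN=(all ⊤) | OUT={e:-; rest ⊤}
  B5: | IN={e:-; rest ⊤} | OUT={b:+, e:-; rest ⊤}
  B6: | IN={b:+, e:-; rest ⊤} | OUT={b:+, d:+; rest ⊤}
  B7: | IN={b:+, d:+; rest ⊤} | OUT={b:+, d:+; rest ⊤}
  B8: | IN=(all ⊤) | OUT=(all ⊤)
  B9: | IN=(all ⊤) | OUT=(all ⊤)

Merge at B1: IN[B1] = OUT[B0] = {a: ⊤, b: ⊤, c: ⊤, d: ⊤, e: +, f: +}
Applying B1's transfer function to that IN value gives OUT[B1] (row B1 above).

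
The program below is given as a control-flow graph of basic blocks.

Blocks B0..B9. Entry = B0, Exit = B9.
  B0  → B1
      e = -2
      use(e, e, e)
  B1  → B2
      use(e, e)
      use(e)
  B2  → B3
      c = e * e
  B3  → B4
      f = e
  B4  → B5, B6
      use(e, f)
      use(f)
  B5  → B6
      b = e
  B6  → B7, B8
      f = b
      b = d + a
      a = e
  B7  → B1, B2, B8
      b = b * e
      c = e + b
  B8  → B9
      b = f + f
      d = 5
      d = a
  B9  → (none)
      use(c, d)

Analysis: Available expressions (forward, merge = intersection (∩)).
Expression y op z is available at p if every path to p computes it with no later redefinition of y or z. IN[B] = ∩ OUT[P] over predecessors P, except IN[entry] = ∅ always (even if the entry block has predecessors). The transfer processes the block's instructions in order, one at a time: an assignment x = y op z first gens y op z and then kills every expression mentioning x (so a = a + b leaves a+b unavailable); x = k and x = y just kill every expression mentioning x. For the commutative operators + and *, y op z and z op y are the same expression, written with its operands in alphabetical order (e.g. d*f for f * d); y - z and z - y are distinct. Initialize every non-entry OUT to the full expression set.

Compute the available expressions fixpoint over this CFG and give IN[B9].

Converged values:
  B0: | IN={} | OUT={}
  B1: | IN={} | OUT={}
  B2: | IN={} | OUT={e*e}
  B3: | IN={e*e} | OUT={e*e}
  B4: | IN={e*e} | OUT={e*e}
  B5: | IN={e*e} | OUT={e*e}
  B6: | IN={e*e} | OUT={e*e}
  B7: | IN={e*e} | OUT={b+e, e*e}
  B8: | IN={e*e} | OUT={e*e, f+f}
  B9: | IN={e*e, f+f} | OUT={e*e, f+f}

Merge at B9: IN[B9] = OUT[B8] = {e*e, f+f}

Answer: {e*e, f+f}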